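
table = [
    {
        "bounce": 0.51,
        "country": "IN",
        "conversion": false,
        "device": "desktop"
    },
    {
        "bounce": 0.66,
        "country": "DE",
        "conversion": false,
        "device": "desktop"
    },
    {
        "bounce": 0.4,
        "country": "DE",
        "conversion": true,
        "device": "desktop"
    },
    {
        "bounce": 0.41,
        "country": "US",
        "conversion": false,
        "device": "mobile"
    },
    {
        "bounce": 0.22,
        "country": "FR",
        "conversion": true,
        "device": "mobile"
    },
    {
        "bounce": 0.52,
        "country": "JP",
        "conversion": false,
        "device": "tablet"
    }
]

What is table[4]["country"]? "FR"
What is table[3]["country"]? "US"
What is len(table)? 6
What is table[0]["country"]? "IN"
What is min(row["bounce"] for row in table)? 0.22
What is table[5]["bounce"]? 0.52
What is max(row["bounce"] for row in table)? 0.66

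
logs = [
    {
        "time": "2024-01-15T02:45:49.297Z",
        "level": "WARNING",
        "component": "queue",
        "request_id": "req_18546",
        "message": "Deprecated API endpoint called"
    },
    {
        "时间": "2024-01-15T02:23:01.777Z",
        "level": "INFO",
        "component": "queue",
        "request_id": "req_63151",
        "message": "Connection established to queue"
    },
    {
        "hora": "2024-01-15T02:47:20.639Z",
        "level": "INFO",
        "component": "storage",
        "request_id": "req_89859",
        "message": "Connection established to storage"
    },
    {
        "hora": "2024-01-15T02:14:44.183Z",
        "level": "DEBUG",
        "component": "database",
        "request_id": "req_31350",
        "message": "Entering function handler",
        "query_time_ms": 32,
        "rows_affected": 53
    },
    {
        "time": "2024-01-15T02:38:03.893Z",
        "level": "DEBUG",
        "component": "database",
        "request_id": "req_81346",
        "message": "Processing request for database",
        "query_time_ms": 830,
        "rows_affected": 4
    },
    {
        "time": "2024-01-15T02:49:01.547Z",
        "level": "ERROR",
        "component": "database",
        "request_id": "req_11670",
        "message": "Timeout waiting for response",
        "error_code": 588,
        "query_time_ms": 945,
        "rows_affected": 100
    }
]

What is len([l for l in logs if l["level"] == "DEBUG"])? 2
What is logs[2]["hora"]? "2024-01-15T02:47:20.639Z"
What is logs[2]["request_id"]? "req_89859"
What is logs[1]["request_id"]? "req_63151"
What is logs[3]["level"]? "DEBUG"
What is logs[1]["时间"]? "2024-01-15T02:23:01.777Z"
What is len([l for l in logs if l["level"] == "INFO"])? 2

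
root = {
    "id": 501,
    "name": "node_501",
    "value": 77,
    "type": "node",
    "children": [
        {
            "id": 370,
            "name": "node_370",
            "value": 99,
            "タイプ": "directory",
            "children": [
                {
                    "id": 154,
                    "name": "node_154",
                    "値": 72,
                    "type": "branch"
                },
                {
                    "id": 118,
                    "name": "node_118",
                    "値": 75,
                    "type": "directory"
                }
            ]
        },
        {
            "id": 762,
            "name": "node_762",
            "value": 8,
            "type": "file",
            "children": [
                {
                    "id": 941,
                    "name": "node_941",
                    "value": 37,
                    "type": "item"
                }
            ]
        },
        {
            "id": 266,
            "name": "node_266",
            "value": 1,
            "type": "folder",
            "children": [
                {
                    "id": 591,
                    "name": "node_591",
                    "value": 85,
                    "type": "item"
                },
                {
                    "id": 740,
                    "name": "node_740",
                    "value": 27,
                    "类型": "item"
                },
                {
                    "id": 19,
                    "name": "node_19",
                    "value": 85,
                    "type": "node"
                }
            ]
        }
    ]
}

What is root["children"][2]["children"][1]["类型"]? "item"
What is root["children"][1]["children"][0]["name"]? "node_941"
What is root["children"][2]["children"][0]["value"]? 85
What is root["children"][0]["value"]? 99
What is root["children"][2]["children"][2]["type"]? "node"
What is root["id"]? 501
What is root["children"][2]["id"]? 266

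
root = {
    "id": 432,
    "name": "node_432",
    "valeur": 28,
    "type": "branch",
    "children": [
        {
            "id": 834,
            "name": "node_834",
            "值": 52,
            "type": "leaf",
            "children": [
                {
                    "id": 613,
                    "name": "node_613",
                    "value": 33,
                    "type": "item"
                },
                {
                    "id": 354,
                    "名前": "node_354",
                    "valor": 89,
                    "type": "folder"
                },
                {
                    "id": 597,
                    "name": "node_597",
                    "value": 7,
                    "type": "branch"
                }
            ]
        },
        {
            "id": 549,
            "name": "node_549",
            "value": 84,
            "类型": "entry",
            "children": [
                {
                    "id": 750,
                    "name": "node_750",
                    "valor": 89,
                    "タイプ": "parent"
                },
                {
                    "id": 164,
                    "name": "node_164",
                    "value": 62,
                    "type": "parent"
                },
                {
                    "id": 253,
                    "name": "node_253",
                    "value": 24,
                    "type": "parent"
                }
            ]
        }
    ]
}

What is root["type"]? "branch"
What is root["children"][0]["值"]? 52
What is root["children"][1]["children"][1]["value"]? 62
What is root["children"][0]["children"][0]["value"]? 33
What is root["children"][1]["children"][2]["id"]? 253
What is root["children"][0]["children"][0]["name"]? "node_613"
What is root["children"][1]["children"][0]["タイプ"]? "parent"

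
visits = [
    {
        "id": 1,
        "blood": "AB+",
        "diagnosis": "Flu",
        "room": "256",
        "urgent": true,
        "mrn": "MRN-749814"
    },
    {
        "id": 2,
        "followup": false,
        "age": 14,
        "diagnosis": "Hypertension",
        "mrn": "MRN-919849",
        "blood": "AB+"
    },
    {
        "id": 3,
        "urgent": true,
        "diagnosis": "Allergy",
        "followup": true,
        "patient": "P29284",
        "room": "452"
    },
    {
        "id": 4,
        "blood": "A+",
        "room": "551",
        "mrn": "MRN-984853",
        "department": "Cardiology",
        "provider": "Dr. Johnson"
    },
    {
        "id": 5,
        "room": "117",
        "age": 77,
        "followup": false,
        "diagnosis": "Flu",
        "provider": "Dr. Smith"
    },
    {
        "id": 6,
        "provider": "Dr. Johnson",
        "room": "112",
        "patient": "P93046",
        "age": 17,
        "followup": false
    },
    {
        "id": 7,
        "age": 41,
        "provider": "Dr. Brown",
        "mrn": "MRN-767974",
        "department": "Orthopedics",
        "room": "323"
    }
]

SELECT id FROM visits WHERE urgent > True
[]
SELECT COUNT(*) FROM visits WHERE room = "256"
1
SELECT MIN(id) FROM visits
1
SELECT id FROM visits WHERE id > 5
[6, 7]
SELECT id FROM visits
[1, 2, 3, 4, 5, 6, 7]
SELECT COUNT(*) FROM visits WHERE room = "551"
1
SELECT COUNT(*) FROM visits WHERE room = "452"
1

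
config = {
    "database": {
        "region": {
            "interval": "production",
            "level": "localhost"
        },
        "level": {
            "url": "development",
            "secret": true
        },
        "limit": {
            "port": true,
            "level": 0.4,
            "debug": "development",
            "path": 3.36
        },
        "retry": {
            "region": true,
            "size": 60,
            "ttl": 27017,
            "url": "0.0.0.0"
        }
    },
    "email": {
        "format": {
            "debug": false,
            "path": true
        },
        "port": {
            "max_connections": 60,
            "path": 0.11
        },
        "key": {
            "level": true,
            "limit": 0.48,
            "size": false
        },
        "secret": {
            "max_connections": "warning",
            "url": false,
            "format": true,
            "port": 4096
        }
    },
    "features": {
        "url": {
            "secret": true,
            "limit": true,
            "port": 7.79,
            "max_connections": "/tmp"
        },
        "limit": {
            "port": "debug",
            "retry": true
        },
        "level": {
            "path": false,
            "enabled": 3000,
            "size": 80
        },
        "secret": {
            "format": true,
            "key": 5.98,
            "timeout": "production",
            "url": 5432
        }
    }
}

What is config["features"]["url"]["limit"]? True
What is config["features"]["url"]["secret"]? True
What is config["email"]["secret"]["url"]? False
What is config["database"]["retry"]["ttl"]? 27017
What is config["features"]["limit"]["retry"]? True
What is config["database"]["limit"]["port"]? True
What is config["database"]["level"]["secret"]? True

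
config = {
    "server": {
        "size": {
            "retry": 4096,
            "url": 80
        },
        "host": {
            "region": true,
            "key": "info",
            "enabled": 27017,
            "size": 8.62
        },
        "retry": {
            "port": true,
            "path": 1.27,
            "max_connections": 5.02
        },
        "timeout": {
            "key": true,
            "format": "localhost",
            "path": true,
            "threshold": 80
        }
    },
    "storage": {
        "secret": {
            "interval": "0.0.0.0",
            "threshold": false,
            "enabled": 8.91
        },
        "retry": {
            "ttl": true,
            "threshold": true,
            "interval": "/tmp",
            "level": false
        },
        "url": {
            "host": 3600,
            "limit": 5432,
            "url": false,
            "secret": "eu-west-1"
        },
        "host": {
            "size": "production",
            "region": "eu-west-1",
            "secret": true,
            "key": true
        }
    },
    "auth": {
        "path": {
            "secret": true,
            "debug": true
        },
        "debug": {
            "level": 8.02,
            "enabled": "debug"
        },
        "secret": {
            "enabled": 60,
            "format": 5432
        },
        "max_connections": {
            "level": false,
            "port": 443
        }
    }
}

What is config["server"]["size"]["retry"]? 4096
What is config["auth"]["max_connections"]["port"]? 443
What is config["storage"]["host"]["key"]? True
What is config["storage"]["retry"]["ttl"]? True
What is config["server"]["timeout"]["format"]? "localhost"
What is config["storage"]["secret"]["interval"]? "0.0.0.0"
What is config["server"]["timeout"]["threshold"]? 80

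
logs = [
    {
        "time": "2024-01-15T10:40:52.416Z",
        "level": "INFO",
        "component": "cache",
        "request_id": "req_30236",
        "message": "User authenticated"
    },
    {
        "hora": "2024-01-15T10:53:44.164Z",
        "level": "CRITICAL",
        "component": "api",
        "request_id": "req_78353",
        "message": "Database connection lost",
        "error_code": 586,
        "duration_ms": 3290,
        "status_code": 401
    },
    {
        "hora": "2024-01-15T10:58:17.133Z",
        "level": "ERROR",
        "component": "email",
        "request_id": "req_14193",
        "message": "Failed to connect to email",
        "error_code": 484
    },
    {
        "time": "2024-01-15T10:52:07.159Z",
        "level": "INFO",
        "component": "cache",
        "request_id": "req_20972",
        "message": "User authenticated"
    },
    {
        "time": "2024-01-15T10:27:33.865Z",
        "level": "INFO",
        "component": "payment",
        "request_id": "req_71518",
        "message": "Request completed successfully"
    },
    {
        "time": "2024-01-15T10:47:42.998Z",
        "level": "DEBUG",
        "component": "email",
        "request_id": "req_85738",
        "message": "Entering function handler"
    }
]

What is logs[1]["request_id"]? "req_78353"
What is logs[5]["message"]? "Entering function handler"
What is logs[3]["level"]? "INFO"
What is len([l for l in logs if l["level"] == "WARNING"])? 0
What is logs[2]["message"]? "Failed to connect to email"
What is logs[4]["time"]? "2024-01-15T10:27:33.865Z"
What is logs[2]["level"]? "ERROR"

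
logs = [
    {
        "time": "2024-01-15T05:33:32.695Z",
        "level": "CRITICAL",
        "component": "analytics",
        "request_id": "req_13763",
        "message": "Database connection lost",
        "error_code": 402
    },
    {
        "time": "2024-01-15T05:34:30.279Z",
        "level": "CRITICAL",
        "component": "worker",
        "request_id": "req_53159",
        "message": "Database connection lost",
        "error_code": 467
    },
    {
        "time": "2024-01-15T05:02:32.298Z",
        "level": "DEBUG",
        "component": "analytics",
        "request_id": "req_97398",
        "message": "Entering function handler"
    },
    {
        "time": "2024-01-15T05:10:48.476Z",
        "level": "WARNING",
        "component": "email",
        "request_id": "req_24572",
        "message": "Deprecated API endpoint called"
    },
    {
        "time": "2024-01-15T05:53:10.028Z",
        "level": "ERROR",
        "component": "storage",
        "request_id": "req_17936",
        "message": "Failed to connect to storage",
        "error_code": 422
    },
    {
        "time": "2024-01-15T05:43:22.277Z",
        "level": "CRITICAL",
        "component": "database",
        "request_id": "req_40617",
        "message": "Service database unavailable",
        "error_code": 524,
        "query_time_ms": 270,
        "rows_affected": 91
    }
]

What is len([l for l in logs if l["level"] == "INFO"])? 0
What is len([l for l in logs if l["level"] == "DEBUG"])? 1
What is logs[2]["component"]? "analytics"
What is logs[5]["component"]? "database"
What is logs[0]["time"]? "2024-01-15T05:33:32.695Z"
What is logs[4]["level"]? "ERROR"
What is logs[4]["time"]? "2024-01-15T05:53:10.028Z"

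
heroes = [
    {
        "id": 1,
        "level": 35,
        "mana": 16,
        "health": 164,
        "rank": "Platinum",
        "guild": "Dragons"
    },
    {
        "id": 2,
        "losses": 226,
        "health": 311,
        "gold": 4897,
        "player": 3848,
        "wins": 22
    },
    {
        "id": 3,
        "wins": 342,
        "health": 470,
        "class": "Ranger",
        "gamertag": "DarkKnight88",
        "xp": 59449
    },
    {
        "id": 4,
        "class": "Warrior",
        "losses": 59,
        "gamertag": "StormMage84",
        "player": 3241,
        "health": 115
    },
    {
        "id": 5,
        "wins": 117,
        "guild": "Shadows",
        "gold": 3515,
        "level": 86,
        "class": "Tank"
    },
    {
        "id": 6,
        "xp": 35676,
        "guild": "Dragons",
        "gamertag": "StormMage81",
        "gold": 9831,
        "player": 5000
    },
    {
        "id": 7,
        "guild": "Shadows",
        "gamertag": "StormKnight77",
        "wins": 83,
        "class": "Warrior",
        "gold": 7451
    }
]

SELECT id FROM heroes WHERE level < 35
[]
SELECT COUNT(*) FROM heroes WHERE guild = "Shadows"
2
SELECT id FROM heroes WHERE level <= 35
[1]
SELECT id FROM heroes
[1, 2, 3, 4, 5, 6, 7]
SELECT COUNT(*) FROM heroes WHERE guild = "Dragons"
2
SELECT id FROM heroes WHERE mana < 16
[]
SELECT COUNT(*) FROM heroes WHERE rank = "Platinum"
1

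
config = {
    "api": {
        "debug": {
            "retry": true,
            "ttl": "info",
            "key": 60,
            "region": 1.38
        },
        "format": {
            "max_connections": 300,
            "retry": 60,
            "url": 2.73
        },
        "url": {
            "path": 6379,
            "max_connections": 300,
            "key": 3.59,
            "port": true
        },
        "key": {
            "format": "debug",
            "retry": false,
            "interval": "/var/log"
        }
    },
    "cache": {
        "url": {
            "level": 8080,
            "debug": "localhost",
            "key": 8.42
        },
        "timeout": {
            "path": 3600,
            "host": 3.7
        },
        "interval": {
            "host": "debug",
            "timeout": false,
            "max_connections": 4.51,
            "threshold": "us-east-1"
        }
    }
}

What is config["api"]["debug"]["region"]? 1.38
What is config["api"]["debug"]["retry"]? True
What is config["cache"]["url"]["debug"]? "localhost"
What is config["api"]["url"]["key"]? 3.59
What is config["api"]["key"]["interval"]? "/var/log"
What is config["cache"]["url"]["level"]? 8080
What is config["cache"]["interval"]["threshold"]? "us-east-1"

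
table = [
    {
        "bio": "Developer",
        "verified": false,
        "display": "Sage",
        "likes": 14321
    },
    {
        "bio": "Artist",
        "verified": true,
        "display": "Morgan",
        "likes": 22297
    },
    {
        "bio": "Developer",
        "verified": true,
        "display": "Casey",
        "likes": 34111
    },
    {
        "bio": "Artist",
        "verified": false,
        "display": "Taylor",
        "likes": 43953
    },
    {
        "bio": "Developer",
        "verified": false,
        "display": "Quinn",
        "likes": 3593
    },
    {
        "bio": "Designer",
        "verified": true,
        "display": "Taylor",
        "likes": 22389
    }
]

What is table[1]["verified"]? True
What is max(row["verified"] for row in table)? True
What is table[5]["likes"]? 22389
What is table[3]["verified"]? False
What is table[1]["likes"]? 22297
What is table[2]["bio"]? "Developer"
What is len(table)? 6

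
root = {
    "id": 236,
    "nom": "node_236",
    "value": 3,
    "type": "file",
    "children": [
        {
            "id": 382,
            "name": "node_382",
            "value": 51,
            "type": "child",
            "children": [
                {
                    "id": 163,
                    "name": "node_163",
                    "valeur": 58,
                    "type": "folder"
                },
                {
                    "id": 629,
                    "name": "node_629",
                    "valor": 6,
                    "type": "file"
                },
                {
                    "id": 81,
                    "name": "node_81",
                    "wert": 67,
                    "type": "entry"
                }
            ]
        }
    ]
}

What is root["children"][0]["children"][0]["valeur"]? 58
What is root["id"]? 236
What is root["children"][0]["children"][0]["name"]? "node_163"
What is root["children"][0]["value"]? 51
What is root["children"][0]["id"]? 382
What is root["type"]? "file"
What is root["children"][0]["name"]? "node_382"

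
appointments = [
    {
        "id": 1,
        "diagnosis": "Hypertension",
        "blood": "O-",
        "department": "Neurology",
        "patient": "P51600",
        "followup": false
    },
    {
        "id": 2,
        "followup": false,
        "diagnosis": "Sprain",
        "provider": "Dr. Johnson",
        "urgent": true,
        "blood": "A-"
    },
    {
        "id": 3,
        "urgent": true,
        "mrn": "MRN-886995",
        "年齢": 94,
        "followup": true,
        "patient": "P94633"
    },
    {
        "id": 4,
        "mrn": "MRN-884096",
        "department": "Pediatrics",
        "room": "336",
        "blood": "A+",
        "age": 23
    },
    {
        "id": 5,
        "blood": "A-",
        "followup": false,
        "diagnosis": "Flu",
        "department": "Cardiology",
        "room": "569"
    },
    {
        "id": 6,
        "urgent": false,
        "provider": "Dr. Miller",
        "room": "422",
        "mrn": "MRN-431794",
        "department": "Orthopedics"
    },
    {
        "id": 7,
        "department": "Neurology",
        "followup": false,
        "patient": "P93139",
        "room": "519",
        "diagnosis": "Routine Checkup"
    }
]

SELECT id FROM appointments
[1, 2, 3, 4, 5, 6, 7]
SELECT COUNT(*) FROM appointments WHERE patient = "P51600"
1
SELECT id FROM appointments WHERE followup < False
[]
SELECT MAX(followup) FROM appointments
True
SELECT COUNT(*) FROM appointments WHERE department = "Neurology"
2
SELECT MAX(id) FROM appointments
7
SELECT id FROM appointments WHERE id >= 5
[5, 6, 7]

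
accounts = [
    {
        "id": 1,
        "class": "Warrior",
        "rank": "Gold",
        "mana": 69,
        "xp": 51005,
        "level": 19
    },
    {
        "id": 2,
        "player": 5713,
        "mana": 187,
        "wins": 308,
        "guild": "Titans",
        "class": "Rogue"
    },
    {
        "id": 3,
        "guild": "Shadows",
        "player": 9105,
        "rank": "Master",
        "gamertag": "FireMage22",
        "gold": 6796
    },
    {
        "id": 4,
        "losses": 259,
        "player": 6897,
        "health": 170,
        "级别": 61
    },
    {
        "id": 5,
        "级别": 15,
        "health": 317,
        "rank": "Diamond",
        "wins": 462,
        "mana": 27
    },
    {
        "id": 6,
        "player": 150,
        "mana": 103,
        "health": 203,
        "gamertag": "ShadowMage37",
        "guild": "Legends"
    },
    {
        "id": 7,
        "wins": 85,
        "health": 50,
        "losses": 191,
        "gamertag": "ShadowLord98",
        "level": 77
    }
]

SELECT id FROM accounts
[1, 2, 3, 4, 5, 6, 7]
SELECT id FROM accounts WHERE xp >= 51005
[1]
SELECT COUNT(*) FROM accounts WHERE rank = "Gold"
1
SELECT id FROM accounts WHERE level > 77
[]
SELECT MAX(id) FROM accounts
7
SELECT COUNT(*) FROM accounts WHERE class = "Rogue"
1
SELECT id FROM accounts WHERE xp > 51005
[]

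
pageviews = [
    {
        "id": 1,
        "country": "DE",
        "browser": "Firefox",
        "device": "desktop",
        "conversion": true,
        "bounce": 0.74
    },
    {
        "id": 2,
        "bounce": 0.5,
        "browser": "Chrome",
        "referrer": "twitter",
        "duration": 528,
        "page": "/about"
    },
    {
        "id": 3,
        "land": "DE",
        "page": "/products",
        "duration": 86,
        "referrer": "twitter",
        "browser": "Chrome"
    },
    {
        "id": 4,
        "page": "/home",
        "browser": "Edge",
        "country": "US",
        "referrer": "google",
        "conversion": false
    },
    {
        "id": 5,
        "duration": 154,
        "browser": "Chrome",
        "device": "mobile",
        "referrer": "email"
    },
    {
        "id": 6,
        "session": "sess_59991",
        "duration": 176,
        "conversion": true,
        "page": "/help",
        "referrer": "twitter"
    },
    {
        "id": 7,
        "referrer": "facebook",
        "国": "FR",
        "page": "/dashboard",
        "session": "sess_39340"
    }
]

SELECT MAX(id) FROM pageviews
7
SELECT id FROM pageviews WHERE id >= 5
[5, 6, 7]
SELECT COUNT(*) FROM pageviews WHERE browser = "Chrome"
3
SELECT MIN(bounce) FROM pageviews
0.5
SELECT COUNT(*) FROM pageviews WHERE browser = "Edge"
1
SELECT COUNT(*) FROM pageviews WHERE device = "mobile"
1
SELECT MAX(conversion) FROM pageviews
True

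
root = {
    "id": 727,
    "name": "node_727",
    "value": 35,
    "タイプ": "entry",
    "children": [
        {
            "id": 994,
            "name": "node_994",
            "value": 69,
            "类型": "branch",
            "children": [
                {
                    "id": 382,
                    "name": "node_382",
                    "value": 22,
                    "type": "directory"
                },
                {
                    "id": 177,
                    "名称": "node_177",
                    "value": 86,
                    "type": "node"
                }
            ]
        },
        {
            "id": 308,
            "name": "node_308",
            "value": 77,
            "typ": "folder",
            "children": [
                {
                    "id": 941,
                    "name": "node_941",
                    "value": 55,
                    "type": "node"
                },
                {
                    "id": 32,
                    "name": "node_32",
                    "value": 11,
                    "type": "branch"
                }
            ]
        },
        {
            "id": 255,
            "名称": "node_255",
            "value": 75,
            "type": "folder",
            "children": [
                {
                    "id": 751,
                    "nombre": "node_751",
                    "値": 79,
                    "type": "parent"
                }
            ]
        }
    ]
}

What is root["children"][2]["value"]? 75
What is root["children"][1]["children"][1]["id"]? 32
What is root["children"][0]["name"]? "node_994"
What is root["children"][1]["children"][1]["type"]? "branch"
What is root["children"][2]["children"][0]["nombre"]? "node_751"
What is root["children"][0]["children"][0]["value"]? 22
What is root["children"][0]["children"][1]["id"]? 177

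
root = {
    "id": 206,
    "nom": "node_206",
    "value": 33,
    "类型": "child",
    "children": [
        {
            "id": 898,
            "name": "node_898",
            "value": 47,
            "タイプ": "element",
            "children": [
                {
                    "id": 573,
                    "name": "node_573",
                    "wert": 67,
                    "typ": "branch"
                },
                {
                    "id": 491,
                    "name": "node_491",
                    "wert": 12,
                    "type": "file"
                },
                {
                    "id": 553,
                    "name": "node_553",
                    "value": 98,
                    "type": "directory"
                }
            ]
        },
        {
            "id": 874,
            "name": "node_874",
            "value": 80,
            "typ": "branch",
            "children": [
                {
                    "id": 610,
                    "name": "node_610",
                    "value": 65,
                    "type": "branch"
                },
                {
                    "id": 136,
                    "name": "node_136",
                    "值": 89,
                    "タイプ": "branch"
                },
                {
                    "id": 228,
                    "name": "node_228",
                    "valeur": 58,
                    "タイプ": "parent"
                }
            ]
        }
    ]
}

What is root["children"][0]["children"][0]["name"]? "node_573"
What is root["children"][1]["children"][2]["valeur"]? 58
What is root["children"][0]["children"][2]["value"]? 98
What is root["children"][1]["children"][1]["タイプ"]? "branch"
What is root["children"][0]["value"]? 47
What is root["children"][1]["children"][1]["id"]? 136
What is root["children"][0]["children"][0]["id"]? 573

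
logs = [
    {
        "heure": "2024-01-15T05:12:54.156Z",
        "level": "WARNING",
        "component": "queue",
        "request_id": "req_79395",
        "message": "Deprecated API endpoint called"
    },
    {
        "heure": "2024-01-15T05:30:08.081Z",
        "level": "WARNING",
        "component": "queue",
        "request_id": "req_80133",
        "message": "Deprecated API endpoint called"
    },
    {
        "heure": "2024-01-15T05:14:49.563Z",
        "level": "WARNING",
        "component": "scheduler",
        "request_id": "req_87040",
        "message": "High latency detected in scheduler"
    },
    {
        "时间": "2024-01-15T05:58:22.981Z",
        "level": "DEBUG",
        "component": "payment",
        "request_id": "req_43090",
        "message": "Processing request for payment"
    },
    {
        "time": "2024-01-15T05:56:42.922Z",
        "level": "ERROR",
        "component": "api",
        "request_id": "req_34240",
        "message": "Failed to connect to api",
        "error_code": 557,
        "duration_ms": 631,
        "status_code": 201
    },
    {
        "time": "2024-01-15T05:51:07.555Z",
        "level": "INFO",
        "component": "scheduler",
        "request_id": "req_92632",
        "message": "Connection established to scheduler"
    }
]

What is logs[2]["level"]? "WARNING"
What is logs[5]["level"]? "INFO"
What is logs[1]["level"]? "WARNING"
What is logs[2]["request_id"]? "req_87040"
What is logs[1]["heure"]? "2024-01-15T05:30:08.081Z"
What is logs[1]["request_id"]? "req_80133"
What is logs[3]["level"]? "DEBUG"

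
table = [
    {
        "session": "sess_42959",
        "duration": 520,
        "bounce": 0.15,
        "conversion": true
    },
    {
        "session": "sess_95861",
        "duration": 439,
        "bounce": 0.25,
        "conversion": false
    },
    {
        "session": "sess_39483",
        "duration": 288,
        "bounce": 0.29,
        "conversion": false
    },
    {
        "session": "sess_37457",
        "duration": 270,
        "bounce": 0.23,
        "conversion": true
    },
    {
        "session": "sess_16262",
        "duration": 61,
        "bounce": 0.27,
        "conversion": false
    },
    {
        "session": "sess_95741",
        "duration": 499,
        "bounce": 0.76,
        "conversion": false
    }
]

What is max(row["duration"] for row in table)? 520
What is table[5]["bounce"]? 0.76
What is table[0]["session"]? "sess_42959"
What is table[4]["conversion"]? False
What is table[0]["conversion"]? True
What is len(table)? 6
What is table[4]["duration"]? 61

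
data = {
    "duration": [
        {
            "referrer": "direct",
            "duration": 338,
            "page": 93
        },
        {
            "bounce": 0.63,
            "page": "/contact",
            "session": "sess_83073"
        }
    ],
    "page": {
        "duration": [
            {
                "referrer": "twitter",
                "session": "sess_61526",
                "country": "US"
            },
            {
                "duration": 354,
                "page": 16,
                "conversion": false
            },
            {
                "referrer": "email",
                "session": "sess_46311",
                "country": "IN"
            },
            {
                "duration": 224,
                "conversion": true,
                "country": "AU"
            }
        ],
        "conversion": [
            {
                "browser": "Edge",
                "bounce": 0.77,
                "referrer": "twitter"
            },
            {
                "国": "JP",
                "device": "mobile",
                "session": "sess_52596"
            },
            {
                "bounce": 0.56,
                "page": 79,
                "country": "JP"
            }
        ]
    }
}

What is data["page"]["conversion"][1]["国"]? "JP"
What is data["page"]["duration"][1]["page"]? 16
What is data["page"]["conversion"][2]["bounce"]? 0.56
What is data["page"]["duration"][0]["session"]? "sess_61526"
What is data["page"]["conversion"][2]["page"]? 79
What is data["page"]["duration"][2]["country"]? "IN"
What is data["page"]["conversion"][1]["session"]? "sess_52596"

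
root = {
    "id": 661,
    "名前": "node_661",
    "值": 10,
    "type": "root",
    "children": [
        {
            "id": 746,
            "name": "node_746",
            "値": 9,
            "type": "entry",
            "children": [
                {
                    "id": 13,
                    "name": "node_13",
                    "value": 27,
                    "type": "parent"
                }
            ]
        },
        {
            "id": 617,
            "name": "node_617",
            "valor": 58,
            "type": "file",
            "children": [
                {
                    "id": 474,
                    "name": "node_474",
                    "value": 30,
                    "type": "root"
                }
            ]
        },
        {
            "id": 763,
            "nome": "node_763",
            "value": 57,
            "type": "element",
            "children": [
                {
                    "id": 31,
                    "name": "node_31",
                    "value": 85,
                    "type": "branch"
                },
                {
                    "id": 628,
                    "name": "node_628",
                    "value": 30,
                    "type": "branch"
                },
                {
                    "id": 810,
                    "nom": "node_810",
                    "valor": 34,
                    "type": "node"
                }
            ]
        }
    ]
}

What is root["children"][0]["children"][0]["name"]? "node_13"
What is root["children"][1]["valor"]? 58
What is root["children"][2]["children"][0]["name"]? "node_31"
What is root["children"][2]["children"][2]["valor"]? 34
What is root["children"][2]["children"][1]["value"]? 30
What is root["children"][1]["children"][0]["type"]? "root"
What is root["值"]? 10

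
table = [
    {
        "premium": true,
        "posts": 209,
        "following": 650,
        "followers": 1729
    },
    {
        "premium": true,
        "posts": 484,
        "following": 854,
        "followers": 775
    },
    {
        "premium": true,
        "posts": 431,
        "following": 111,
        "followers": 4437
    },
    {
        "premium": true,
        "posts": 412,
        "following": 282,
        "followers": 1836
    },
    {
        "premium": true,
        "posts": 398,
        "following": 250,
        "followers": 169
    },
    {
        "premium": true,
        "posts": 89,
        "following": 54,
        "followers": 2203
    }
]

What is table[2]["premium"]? True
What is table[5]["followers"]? 2203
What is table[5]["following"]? 54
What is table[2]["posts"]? 431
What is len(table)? 6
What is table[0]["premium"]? True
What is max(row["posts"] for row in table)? 484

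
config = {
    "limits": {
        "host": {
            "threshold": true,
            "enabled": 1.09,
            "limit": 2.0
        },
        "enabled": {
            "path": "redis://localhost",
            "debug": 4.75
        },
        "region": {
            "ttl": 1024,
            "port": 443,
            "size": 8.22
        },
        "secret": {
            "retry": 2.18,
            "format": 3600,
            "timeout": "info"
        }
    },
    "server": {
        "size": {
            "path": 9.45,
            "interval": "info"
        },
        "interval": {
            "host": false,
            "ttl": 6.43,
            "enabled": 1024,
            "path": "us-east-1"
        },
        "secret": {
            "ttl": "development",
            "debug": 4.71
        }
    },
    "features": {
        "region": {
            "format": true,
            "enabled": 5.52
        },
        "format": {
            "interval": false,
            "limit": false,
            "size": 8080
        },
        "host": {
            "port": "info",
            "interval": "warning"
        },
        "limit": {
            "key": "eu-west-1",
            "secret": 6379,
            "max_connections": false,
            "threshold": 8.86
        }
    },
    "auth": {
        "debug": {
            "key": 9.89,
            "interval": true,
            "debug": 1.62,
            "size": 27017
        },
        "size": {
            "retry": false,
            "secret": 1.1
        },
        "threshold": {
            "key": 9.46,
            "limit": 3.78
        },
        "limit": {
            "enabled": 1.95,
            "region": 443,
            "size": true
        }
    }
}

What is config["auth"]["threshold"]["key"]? 9.46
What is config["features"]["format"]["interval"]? False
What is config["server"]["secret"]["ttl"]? "development"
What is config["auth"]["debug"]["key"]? 9.89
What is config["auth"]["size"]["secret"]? 1.1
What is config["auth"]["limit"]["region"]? 443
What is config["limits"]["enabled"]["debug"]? 4.75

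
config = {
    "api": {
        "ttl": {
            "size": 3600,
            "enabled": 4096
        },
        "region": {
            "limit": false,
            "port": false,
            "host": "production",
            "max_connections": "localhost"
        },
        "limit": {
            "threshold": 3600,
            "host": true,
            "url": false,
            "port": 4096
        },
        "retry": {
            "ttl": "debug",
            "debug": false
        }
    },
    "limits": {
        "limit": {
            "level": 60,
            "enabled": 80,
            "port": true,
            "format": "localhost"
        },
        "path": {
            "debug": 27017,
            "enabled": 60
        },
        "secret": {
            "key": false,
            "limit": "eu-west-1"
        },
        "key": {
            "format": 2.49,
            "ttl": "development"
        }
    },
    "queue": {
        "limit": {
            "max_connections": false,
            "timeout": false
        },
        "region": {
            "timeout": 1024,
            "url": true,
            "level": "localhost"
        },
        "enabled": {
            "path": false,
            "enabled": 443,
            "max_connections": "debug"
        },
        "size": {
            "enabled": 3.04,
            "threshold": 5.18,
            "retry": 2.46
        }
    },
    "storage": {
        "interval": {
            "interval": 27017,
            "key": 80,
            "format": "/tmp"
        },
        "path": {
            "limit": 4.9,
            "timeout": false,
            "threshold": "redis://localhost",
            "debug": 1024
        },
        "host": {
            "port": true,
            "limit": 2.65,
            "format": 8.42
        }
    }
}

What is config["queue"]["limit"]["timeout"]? False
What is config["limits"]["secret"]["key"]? False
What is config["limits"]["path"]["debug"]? 27017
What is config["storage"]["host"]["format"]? 8.42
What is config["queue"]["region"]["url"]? True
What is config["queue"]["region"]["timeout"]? 1024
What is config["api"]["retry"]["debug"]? False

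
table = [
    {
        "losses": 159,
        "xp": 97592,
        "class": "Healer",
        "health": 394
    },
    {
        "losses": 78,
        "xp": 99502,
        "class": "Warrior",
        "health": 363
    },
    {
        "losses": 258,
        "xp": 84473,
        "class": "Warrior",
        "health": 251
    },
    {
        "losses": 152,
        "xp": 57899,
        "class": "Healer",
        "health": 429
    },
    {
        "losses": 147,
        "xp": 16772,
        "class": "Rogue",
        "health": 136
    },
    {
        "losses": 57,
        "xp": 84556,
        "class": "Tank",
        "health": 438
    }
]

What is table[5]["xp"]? 84556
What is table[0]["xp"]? 97592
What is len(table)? 6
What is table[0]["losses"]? 159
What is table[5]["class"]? "Tank"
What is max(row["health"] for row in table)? 438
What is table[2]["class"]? "Warrior"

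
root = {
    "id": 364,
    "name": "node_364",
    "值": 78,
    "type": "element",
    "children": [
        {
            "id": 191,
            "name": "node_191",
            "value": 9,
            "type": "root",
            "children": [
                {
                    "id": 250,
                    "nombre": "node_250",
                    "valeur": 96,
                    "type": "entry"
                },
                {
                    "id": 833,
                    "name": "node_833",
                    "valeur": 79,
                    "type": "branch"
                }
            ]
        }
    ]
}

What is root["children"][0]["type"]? "root"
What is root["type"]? "element"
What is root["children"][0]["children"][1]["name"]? "node_833"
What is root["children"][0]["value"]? 9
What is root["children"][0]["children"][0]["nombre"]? "node_250"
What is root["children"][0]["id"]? 191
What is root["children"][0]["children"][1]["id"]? 833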